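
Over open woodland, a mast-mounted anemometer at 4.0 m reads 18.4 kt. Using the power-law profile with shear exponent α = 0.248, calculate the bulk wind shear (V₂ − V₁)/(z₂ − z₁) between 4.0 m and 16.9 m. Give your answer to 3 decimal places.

Power law: V₂ = V₁ · (z₂/z₁)^α = 18.4 × (4.2250)^0.248 = 26.3041 kt
ΔV/Δz = (26.3041 − 18.4)/(16.9 − 4.0) = 7.9041/12.9000 = 0.61272 kt/m

0.613 kt/m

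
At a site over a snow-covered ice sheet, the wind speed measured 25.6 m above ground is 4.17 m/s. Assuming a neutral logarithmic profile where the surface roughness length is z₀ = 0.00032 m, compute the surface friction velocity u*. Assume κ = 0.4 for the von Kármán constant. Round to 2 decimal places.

Log law: V(z) = (u*/κ) · ln(z/z₀) ⇒ u* = κ · V / ln(z/z₀)
u* = 0.4 × 4.17 / ln(25.6/0.00032) = 0.4 × 4.17 / 11.2898
   = 1.6680 / 11.2898 = 0.1477 m/s

u* ≈ 0.15 m/s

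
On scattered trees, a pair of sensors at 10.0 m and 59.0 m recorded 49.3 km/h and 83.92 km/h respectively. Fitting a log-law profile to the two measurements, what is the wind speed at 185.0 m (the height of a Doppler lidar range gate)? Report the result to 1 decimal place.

Log law: V ∝ ln(z/z₀). From the pair, with r = V₁/V₂ = 0.58746,
ln z₀ = (ln z₁ − r·ln z₂)/(1 − r) = (2.3026 − 0.58746×4.0775)/0.41254 = -0.2250 → z₀ = 0.7985 m
V₃ = V₁ · ln(z₃/z₀)/ln(z₁/z₀) = 49.3 × 5.4454/2.5276 = 106.2104 km/h

106.2 km/h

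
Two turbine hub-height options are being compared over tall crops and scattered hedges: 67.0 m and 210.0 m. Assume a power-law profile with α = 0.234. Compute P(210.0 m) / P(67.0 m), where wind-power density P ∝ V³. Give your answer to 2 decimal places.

2.23

Speed ratio: V_B/V_A = (z_B/z_A)^α = (210.0/67.0)^0.234 = (3.1343)^0.234 = 1.30647
Power-density ratio: P_B/P_A = (V_B/V_A)³ = (1.30647)³ = 2.22994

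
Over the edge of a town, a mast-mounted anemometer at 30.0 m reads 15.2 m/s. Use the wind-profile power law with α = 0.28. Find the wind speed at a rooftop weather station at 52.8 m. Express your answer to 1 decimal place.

Power-law profile: V₂ = V₁ · (z₂/z₁)^α
V₂ = 15.2 × (52.8/30.0)^0.28 = 15.2 × (1.7600)^0.28
    = 15.2 × 1.1715 = 17.8069 m/s

17.8 m/s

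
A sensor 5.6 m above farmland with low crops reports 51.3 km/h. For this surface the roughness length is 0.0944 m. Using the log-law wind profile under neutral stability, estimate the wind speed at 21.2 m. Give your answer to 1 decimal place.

68.0 km/h

Log law: V(z) ∝ ln(z/z₀), so V₂/V₁ = ln(z₂/z₀) / ln(z₁/z₀).
ln(21.2/0.0944) = 5.4142, ln(5.6/0.0944) = 4.0830
V₂ = 51.3 × 5.4142/4.0830 = 51.3 × 1.3260 = 68.0261 km/h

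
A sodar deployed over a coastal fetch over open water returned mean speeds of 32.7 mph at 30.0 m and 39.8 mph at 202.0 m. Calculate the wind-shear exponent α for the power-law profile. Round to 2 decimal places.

α ≈ 0.10

Power law: V₂/V₁ = (z₂/z₁)^α ⇒ α = ln(V₂/V₁) / ln(z₂/z₁)
α = ln(39.8/32.7) / ln(202.0/30.0) = ln(1.2171) / ln(6.7333)
  = 0.19649 / 1.90707 = 0.10303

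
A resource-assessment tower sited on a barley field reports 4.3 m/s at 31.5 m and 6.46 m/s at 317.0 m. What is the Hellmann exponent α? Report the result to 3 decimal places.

α ≈ 0.176

Power law: V₂/V₁ = (z₂/z₁)^α ⇒ α = ln(V₂/V₁) / ln(z₂/z₁)
α = ln(6.46/4.3) / ln(317.0/31.5) = ln(1.5023) / ln(10.0635)
  = 0.40701 / 2.30891 = 0.17628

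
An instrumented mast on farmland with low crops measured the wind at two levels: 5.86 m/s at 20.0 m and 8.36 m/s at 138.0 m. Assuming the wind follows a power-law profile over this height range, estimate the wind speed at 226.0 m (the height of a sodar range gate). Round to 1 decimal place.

First find α: α = ln(V₂/V₁)/ln(z₂/z₁) = ln(8.36/5.86)/ln(138.0/20.0) = 0.35531/1.93152 = 0.1840
Extrapolate from 138.0 m to 226.0 m: V₃ = 8.36 × (226.0/138.0)^0.1840 = 8.36 × 1.0950 = 9.1541 m/s

9.2 m/s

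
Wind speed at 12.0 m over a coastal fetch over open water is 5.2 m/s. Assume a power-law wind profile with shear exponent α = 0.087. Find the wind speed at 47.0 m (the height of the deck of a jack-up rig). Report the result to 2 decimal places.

Power-law profile: V₂ = V₁ · (z₂/z₁)^α
V₂ = 5.2 × (47.0/12.0)^0.087 = 5.2 × (3.9167)^0.087
    = 5.2 × 1.1261 = 5.8558 m/s

5.86 m/s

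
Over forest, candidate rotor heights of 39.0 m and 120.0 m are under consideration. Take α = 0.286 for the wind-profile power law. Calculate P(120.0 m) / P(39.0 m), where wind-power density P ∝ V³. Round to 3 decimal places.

2.623

Speed ratio: V_B/V_A = (z_B/z_A)^α = (120.0/39.0)^0.286 = (3.0769)^0.286 = 1.37912
Power-density ratio: P_B/P_A = (V_B/V_A)³ = (1.37912)³ = 2.62303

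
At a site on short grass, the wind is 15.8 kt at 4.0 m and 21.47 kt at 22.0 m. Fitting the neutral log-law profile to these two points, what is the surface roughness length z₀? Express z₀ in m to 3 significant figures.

Log law: V(z) ∝ ln(z/z₀). With r = V₁/V₂ = 15.8/21.47 = 0.73591,
r · ln(z₂/z₀) = ln(z₁/z₀) ⇒ ln z₀ = (ln z₁ − r·ln z₂)/(1 − r)
ln z₀ = (1.38629 − 0.73591×3.09104) / 0.26409 = -3.3642
z₀ = exp(-3.3642) = 0.03459 m

z₀ ≈ 0.0346 m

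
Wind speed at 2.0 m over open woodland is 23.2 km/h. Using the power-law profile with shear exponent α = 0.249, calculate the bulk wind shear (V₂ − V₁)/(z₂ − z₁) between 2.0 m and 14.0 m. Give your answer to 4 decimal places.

Power law: V₂ = V₁ · (z₂/z₁)^α = 23.2 × (7.0000)^0.249 = 37.6632 km/h
ΔV/Δz = (37.6632 − 23.2)/(14.0 − 2.0) = 14.4632/12.0000 = 1.20527 km/h/m

1.2053 km/h/m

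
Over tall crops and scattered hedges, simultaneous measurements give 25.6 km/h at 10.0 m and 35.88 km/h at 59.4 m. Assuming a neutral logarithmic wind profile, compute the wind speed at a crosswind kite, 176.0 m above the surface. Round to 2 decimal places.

42.15 km/h

Log law: V ∝ ln(z/z₀). From the pair, with r = V₁/V₂ = 0.71349,
ln z₀ = (ln z₁ − r·ln z₂)/(1 − r) = (2.3026 − 0.71349×4.0843)/0.28651 = -2.1344 → z₀ = 0.1183 m
V₃ = V₁ · ln(z₃/z₀)/ln(z₁/z₀) = 25.6 × 7.3048/4.4369 = 42.1470 km/h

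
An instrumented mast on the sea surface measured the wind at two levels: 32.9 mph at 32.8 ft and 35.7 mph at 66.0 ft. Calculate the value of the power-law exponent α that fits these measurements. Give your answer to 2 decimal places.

α ≈ 0.12

Power law: V₂/V₁ = (z₂/z₁)^α ⇒ α = ln(V₂/V₁) / ln(z₂/z₁)
α = ln(35.7/32.9) / ln(66.0/32.8) = ln(1.0851) / ln(2.0122)
  = 0.08168 / 0.69923 = 0.11681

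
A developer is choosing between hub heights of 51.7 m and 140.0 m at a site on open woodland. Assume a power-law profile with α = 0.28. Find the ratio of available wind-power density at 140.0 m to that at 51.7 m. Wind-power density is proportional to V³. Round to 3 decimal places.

2.309

Speed ratio: V_B/V_A = (z_B/z_A)^α = (140.0/51.7)^0.28 = (2.7079)^0.28 = 1.32172
Power-density ratio: P_B/P_A = (V_B/V_A)³ = (1.32172)³ = 2.30896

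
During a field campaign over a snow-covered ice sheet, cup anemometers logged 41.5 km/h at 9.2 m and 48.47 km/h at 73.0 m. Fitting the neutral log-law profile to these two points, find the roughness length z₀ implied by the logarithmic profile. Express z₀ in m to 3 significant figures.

Log law: V(z) ∝ ln(z/z₀). With r = V₁/V₂ = 41.5/48.47 = 0.85620,
r · ln(z₂/z₀) = ln(z₁/z₀) ⇒ ln z₀ = (ln z₁ − r·ln z₂)/(1 − r)
ln z₀ = (2.21920 − 0.85620×4.29046) / 0.14380 = -10.1132
z₀ = exp(-10.1132) = 0.00004054 m

z₀ ≈ 0.0000405 m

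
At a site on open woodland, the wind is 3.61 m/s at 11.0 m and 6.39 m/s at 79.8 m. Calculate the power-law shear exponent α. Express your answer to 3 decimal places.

Power law: V₂/V₁ = (z₂/z₁)^α ⇒ α = ln(V₂/V₁) / ln(z₂/z₁)
α = ln(6.39/3.61) / ln(79.8/11.0) = ln(1.7701) / ln(7.2545)
  = 0.57103 / 1.98163 = 0.28816

α ≈ 0.288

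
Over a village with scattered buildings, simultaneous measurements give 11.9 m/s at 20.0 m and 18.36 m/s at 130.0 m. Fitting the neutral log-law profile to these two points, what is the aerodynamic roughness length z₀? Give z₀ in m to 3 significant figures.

z₀ ≈ 0.636 m

Log law: V(z) ∝ ln(z/z₀). With r = V₁/V₂ = 11.9/18.36 = 0.64815,
r · ln(z₂/z₀) = ln(z₁/z₀) ⇒ ln z₀ = (ln z₁ − r·ln z₂)/(1 − r)
ln z₀ = (2.99573 − 0.64815×4.86753) / 0.35185 = -0.4523
z₀ = exp(-0.4523) = 0.6361 m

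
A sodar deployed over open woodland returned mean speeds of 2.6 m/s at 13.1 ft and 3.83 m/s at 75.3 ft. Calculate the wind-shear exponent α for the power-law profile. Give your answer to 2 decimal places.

Power law: V₂/V₁ = (z₂/z₁)^α ⇒ α = ln(V₂/V₁) / ln(z₂/z₁)
α = ln(3.83/2.6) / ln(75.3/13.1) = ln(1.4731) / ln(5.7481)
  = 0.38735 / 1.74887 = 0.22149

α ≈ 0.22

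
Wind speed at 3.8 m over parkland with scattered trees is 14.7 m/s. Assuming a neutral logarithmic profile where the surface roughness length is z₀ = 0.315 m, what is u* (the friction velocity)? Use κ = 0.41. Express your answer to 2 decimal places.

Log law: V(z) = (u*/κ) · ln(z/z₀) ⇒ u* = κ · V / ln(z/z₀)
u* = 0.41 × 14.7 / ln(3.8/0.315) = 0.41 × 14.7 / 2.4902
   = 6.0270 / 2.4902 = 2.4203 m/s

u* ≈ 2.42 m/s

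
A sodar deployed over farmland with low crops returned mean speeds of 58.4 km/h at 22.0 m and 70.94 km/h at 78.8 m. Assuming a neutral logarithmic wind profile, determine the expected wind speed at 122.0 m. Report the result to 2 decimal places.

75.24 km/h

Log law: V ∝ ln(z/z₀). From the pair, with r = V₁/V₂ = 0.82323,
ln z₀ = (ln z₁ − r·ln z₂)/(1 − r) = (3.0910 − 0.82323×4.3669)/0.17677 = -2.8508 → z₀ = 0.05780 m
V₃ = V₁ · ln(z₃/z₀)/ln(z₁/z₀) = 58.4 × 7.6548/5.9419 = 75.2362 km/h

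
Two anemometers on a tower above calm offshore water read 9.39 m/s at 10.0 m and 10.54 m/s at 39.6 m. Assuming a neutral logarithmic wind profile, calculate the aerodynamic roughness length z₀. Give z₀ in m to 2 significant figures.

Log law: V(z) ∝ ln(z/z₀). With r = V₁/V₂ = 9.39/10.54 = 0.89089,
r · ln(z₂/z₀) = ln(z₁/z₀) ⇒ ln z₀ = (ln z₁ − r·ln z₂)/(1 − r)
ln z₀ = (2.30259 − 0.89089×3.67883) / 0.10911 = -8.9347
z₀ = exp(-8.9347) = 0.0001317 m

z₀ ≈ 0.00013 m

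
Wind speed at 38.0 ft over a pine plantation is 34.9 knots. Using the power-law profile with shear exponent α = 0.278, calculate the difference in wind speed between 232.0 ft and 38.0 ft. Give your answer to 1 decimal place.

22.8 knots

Power law: V₂ = V₁ · (z₂/z₁)^α = 34.9 × (6.1053)^0.278 = 57.7100 knots
ΔV = 57.7100 − 34.9 = 22.8100 knots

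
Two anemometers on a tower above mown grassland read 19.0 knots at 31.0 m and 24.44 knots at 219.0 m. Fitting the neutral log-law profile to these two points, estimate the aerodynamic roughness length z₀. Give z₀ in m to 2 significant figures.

Log law: V(z) ∝ ln(z/z₀). With r = V₁/V₂ = 19.0/24.44 = 0.77741,
r · ln(z₂/z₀) = ln(z₁/z₀) ⇒ ln z₀ = (ln z₁ − r·ln z₂)/(1 − r)
ln z₀ = (3.43399 − 0.77741×5.38907) / 0.22259 = -3.3944
z₀ = exp(-3.3944) = 0.03356 m

z₀ ≈ 0.034 m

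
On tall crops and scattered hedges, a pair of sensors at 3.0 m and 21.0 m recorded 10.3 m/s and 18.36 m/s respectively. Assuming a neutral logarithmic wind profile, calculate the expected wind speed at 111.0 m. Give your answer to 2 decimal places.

Log law: V ∝ ln(z/z₀). From the pair, with r = V₁/V₂ = 0.56100,
ln z₀ = (ln z₁ − r·ln z₂)/(1 − r) = (1.0986 − 0.56100×3.0445)/0.43900 = -1.3881 → z₀ = 0.2495 m
V₃ = V₁ · ln(z₃/z₀)/ln(z₁/z₀) = 10.3 × 6.0976/2.4867 = 25.2565 m/s

25.26 m/s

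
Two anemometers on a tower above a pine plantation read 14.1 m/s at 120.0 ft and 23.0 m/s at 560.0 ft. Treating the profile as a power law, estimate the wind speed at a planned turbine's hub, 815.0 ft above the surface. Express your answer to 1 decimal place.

25.9 m/s

First find α: α = ln(V₂/V₁)/ln(z₂/z₁) = ln(23.0/14.1)/ln(560.0/120.0) = 0.48932/1.54045 = 0.3176
Extrapolate from 560.0 ft to 815.0 ft: V₃ = 23.0 × (815.0/560.0)^0.3176 = 23.0 × 1.1266 = 25.9116 m/s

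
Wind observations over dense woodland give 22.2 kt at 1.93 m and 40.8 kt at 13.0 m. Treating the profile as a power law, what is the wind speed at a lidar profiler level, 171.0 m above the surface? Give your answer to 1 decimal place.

92.8 kt

First find α: α = ln(V₂/V₁)/ln(z₂/z₁) = ln(40.8/22.2)/ln(13.0/1.93) = 0.60859/1.90743 = 0.3191
Extrapolate from 13.0 m to 171.0 m: V₃ = 40.8 × (171.0/13.0)^0.3191 = 40.8 × 2.2753 = 92.8343 kt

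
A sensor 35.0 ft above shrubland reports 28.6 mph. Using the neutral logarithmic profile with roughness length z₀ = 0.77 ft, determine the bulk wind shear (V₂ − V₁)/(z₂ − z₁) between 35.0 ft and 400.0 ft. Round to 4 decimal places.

Log law: V₂ = V₁ · ln(z₂/z₀)/ln(z₁/z₀) = 28.6 × 6.2528/3.8167 = 46.8547 mph
ΔV/Δz = (46.8547 − 28.6)/(400.0 − 35.0) = 18.2547/365.0000 = 0.05001 mph/ft

0.0500 mph/ft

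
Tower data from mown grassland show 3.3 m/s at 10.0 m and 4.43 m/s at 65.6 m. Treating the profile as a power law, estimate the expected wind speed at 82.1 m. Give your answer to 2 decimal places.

First find α: α = ln(V₂/V₁)/ln(z₂/z₁) = ln(4.43/3.3)/ln(65.6/10.0) = 0.29448/1.88099 = 0.1566
Extrapolate from 65.6 m to 82.1 m: V₃ = 4.43 × (82.1/65.6)^0.1566 = 4.43 × 1.0357 = 4.5884 m/s

4.59 m/s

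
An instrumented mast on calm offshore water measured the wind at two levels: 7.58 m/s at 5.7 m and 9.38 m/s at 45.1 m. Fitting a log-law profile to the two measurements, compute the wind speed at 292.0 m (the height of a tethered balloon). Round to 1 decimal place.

Log law: V ∝ ln(z/z₀). From the pair, with r = V₁/V₂ = 0.80810,
ln z₀ = (ln z₁ − r·ln z₂)/(1 − r) = (1.7405 − 0.80810×3.8089)/0.19190 = -6.9699 → z₀ = 0.0009398 m
V₃ = V₁ · ln(z₃/z₀)/ln(z₁/z₀) = 7.58 × 12.6466/8.7103 = 11.0055 m/s

11.0 m/s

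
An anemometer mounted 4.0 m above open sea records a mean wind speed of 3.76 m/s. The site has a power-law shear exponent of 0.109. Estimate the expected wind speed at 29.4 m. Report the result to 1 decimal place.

Power-law profile: V₂ = V₁ · (z₂/z₁)^α
V₂ = 3.76 × (29.4/4.0)^0.109 = 3.76 × (7.3500)^0.109
    = 3.76 × 1.2429 = 4.6732 m/s

4.7 m/s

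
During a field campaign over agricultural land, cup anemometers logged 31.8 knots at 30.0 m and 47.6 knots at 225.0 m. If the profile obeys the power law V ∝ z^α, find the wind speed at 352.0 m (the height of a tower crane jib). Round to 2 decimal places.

52.06 knots

First find α: α = ln(V₂/V₁)/ln(z₂/z₁) = ln(47.6/31.8)/ln(225.0/30.0) = 0.40337/2.01490 = 0.2002
Extrapolate from 225.0 m to 352.0 m: V₃ = 47.6 × (352.0/225.0)^0.2002 = 47.6 × 1.0937 = 52.0614 knots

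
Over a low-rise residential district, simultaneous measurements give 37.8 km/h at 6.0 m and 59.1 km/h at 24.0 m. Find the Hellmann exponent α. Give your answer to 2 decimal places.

Power law: V₂/V₁ = (z₂/z₁)^α ⇒ α = ln(V₂/V₁) / ln(z₂/z₁)
α = ln(59.1/37.8) / ln(24.0/6.0) = ln(1.5635) / ln(4.0000)
  = 0.44692 / 1.38629 = 0.32239

α ≈ 0.32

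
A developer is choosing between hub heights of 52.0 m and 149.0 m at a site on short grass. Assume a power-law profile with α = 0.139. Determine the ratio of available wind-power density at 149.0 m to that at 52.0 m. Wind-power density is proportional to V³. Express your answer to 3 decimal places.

1.551

Speed ratio: V_B/V_A = (z_B/z_A)^α = (149.0/52.0)^0.139 = (2.8654)^0.139 = 1.15757
Power-density ratio: P_B/P_A = (V_B/V_A)³ = (1.15757)³ = 1.55112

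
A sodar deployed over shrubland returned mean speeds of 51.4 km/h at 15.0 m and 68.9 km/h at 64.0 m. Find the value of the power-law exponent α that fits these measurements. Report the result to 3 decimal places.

α ≈ 0.202

Power law: V₂/V₁ = (z₂/z₁)^α ⇒ α = ln(V₂/V₁) / ln(z₂/z₁)
α = ln(68.9/51.4) / ln(64.0/15.0) = ln(1.3405) / ln(4.2667)
  = 0.29302 / 1.45083 = 0.20197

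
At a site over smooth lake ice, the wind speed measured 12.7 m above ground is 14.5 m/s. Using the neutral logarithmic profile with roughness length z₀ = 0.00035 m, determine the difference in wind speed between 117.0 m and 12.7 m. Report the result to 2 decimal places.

Log law: V₂ = V₁ · ln(z₂/z₀)/ln(z₁/z₀) = 14.5 × 12.7198/10.4992 = 17.5667 m/s
ΔV = 17.5667 − 14.5 = 3.0667 m/s

3.07 m/s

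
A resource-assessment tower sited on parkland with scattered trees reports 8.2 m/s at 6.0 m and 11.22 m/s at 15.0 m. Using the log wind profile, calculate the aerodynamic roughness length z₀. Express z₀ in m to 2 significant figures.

z₀ ≈ 0.50 m

Log law: V(z) ∝ ln(z/z₀). With r = V₁/V₂ = 8.2/11.22 = 0.73084,
r · ln(z₂/z₀) = ln(z₁/z₀) ⇒ ln z₀ = (ln z₁ − r·ln z₂)/(1 − r)
ln z₀ = (1.79176 − 0.73084×2.70805) / 0.26916 = -0.6962
z₀ = exp(-0.6962) = 0.4985 m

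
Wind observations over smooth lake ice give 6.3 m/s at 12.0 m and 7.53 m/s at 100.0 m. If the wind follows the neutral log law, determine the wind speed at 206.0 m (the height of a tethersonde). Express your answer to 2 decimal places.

Log law: V ∝ ln(z/z₀). From the pair, with r = V₁/V₂ = 0.83665,
ln z₀ = (ln z₁ − r·ln z₂)/(1 − r) = (2.4849 − 0.83665×4.6052)/0.16335 = -8.3750 → z₀ = 0.0002306 m
V₃ = V₁ · ln(z₃/z₀)/ln(z₁/z₀) = 6.3 × 13.7029/10.8599 = 7.9493 m/s

7.95 m/s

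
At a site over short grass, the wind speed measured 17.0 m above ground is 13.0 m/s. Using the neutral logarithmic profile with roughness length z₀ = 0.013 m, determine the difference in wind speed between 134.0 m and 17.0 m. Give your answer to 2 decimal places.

Log law: V₂ = V₁ · ln(z₂/z₀)/ln(z₁/z₀) = 13.0 × 9.2406/7.1760 = 16.7403 m/s
ΔV = 16.7403 − 13.0 = 3.7403 m/s

3.74 m/s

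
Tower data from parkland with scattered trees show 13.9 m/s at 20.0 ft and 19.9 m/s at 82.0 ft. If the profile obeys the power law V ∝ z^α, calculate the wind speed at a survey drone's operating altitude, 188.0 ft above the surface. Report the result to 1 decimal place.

24.6 m/s

First find α: α = ln(V₂/V₁)/ln(z₂/z₁) = ln(19.9/13.9)/ln(82.0/20.0) = 0.35883/1.41099 = 0.2543
Extrapolate from 82.0 ft to 188.0 ft: V₃ = 19.9 × (188.0/82.0)^0.2543 = 19.9 × 1.2349 = 24.5750 m/s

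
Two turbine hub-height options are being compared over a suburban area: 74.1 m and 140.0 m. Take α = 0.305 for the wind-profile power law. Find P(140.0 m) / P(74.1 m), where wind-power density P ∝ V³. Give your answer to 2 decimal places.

Speed ratio: V_B/V_A = (z_B/z_A)^α = (140.0/74.1)^0.305 = (1.8893)^0.305 = 1.21416
Power-density ratio: P_B/P_A = (V_B/V_A)³ = (1.21416)³ = 1.78988

1.79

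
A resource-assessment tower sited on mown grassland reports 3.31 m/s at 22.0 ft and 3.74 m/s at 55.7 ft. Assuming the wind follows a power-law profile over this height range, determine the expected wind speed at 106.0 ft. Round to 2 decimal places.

4.07 m/s

First find α: α = ln(V₂/V₁)/ln(z₂/z₁) = ln(3.74/3.31)/ln(55.7/22.0) = 0.12214/0.92894 = 0.1315
Extrapolate from 55.7 ft to 106.0 ft: V₃ = 3.74 × (106.0/55.7)^0.1315 = 3.74 × 1.0883 = 4.0702 m/s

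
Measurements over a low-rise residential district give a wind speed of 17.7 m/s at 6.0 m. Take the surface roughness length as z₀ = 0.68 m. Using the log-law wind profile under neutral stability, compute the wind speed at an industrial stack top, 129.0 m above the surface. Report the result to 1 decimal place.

Log law: V(z) ∝ ln(z/z₀), so V₂/V₁ = ln(z₂/z₀) / ln(z₁/z₀).
ln(129.0/0.68) = 5.2455, ln(6.0/0.68) = 2.1774
V₂ = 17.7 × 5.2455/2.1774 = 17.7 × 2.4090 = 42.6398 m/s

42.6 m/s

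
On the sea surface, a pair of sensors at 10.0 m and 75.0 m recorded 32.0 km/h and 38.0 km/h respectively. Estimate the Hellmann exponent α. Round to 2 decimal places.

α ≈ 0.09

Power law: V₂/V₁ = (z₂/z₁)^α ⇒ α = ln(V₂/V₁) / ln(z₂/z₁)
α = ln(38.0/32.0) / ln(75.0/10.0) = ln(1.1875) / ln(7.5000)
  = 0.17185 / 2.01490 = 0.08529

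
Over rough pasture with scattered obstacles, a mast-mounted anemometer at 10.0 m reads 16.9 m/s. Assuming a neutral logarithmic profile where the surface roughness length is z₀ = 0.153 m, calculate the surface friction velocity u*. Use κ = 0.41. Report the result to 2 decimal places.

u* ≈ 1.66 m/s

Log law: V(z) = (u*/κ) · ln(z/z₀) ⇒ u* = κ · V / ln(z/z₀)
u* = 0.41 × 16.9 / ln(10.0/0.153) = 0.41 × 16.9 / 4.1799
   = 6.9290 / 4.1799 = 1.6577 m/s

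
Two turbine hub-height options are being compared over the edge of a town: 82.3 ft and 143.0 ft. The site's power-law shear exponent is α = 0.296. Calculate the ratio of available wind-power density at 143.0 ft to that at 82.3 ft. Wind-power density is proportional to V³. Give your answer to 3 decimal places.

Speed ratio: V_B/V_A = (z_B/z_A)^α = (143.0/82.3)^0.296 = (1.7375)^0.296 = 1.17766
Power-density ratio: P_B/P_A = (V_B/V_A)³ = (1.17766)³ = 1.63329

1.633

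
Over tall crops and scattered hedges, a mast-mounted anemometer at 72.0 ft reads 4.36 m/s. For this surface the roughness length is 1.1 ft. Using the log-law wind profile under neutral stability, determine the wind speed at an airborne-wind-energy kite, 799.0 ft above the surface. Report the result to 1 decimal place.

6.9 m/s

Log law: V(z) ∝ ln(z/z₀), so V₂/V₁ = ln(z₂/z₀) / ln(z₁/z₀).
ln(799.0/1.1) = 6.5881, ln(72.0/1.1) = 4.1814
V₂ = 4.36 × 6.5881/4.1814 = 4.36 × 1.5756 = 6.8695 m/s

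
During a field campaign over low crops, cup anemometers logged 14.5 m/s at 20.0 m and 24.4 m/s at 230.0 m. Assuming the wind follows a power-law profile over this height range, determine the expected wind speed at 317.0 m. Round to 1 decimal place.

First find α: α = ln(V₂/V₁)/ln(z₂/z₁) = ln(24.4/14.5)/ln(230.0/20.0) = 0.52043/2.44235 = 0.2131
Extrapolate from 230.0 m to 317.0 m: V₃ = 24.4 × (317.0/230.0)^0.2131 = 24.4 × 1.0708 = 26.1264 m/s

26.1 m/s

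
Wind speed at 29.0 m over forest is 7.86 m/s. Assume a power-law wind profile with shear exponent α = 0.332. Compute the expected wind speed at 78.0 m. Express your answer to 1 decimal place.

Power-law profile: V₂ = V₁ · (z₂/z₁)^α
V₂ = 7.86 × (78.0/29.0)^0.332 = 7.86 × (2.6897)^0.332
    = 7.86 × 1.3889 = 10.9165 m/s

10.9 m/s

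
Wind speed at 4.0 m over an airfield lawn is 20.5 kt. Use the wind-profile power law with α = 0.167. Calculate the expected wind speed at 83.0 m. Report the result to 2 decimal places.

Power-law profile: V₂ = V₁ · (z₂/z₁)^α
V₂ = 20.5 × (83.0/4.0)^0.167 = 20.5 × (20.7500)^0.167
    = 20.5 × 1.6594 = 34.0170 kt

34.02 kt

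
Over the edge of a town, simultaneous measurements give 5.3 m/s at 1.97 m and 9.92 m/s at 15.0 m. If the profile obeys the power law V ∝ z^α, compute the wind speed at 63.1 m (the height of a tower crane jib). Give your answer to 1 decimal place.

First find α: α = ln(V₂/V₁)/ln(z₂/z₁) = ln(9.92/5.3)/ln(15.0/1.97) = 0.62685/2.03002 = 0.3088
Extrapolate from 15.0 m to 63.1 m: V₃ = 9.92 × (63.1/15.0)^0.3088 = 9.92 × 1.5583 = 15.4588 m/s

15.5 m/s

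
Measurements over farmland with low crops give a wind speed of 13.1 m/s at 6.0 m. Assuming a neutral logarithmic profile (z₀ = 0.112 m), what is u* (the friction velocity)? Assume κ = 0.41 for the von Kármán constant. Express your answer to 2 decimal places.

u* ≈ 1.35 m/s

Log law: V(z) = (u*/κ) · ln(z/z₀) ⇒ u* = κ · V / ln(z/z₀)
u* = 0.41 × 13.1 / ln(6.0/0.112) = 0.41 × 13.1 / 3.9810
   = 5.3710 / 3.9810 = 1.3492 m/s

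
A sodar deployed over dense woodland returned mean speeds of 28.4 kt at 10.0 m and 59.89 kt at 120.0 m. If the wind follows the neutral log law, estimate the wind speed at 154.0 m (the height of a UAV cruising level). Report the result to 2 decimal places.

Log law: V ∝ ln(z/z₀). From the pair, with r = V₁/V₂ = 0.47420,
ln z₀ = (ln z₁ − r·ln z₂)/(1 − r) = (2.3026 − 0.47420×4.7875)/0.52580 = 0.0615 → z₀ = 1.063 m
V₃ = V₁ · ln(z₃/z₀)/ln(z₁/z₀) = 28.4 × 4.9754/2.2411 = 63.0513 kt

63.05 kt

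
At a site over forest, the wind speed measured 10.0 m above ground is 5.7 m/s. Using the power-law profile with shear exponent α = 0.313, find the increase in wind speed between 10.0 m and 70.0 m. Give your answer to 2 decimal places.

4.78 m/s

Power law: V₂ = V₁ · (z₂/z₁)^α = 5.7 × (7.0000)^0.313 = 10.4807 m/s
ΔV = 10.4807 − 5.7 = 4.7807 m/s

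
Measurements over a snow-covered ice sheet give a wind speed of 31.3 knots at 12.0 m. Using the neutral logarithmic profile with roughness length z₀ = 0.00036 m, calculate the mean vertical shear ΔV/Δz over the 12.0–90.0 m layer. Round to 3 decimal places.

Log law: V₂ = V₁ · ln(z₂/z₀)/ln(z₁/z₀) = 31.3 × 12.4292/10.4143 = 37.3557 knots
ΔV/Δz = (37.3557 − 31.3)/(90.0 − 12.0) = 6.0557/78.0000 = 0.07764 knots/m

0.078 knots/m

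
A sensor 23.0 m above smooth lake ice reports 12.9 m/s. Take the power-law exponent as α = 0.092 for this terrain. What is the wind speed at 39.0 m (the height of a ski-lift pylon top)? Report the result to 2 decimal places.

Power-law profile: V₂ = V₁ · (z₂/z₁)^α
V₂ = 12.9 × (39.0/23.0)^0.092 = 12.9 × (1.6957)^0.092
    = 12.9 × 1.0498 = 13.5422 m/s

13.54 m/s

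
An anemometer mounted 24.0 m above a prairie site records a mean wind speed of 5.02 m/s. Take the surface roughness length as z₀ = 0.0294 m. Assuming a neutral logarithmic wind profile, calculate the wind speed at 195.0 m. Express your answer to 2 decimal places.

6.59 m/s

Log law: V(z) ∝ ln(z/z₀), so V₂/V₁ = ln(z₂/z₀) / ln(z₁/z₀).
ln(195.0/0.0294) = 8.7998, ln(24.0/0.0294) = 6.7048
V₂ = 5.02 × 8.7998/6.7048 = 5.02 × 1.3125 = 6.5885 m/s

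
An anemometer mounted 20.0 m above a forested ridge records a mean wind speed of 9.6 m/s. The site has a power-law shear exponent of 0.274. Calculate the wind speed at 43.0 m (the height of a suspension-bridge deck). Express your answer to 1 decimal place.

11.8 m/s

Power-law profile: V₂ = V₁ · (z₂/z₁)^α
V₂ = 9.6 × (43.0/20.0)^0.274 = 9.6 × (2.1500)^0.274
    = 9.6 × 1.2334 = 11.8402 m/s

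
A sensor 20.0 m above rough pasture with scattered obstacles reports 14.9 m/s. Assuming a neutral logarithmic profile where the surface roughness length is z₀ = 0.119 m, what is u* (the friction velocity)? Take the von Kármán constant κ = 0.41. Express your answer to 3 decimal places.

u* ≈ 1.192 m/s

Log law: V(z) = (u*/κ) · ln(z/z₀) ⇒ u* = κ · V / ln(z/z₀)
u* = 0.41 × 14.9 / ln(20.0/0.119) = 0.41 × 14.9 / 5.1244
   = 6.1090 / 5.1244 = 1.1921 m/s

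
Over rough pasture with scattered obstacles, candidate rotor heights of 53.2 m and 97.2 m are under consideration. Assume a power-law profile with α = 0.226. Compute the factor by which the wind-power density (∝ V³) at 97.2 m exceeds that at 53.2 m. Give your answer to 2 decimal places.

Speed ratio: V_B/V_A = (z_B/z_A)^α = (97.2/53.2)^0.226 = (1.8271)^0.226 = 1.14593
Power-density ratio: P_B/P_A = (V_B/V_A)³ = (1.14593)³ = 1.50477

1.50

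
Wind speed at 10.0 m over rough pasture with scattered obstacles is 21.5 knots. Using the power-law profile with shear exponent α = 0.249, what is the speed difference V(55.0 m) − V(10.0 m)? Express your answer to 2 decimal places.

Power law: V₂ = V₁ · (z₂/z₁)^α = 21.5 × (5.5000)^0.249 = 32.8692 knots
ΔV = 32.8692 − 21.5 = 11.3692 knots

11.37 knots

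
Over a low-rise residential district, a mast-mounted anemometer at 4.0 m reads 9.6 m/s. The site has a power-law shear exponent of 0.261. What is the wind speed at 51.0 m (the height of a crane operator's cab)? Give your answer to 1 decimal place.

18.7 m/s

Power-law profile: V₂ = V₁ · (z₂/z₁)^α
V₂ = 9.6 × (51.0/4.0)^0.261 = 9.6 × (12.7500)^0.261
    = 9.6 × 1.9433 = 18.6556 m/s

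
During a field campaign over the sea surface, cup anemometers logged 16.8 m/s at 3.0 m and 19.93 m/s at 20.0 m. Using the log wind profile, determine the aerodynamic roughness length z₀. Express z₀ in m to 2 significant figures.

z₀ ≈ 0.00011 m

Log law: V(z) ∝ ln(z/z₀). With r = V₁/V₂ = 16.8/19.93 = 0.84295,
r · ln(z₂/z₀) = ln(z₁/z₀) ⇒ ln z₀ = (ln z₁ − r·ln z₂)/(1 − r)
ln z₀ = (1.09861 − 0.84295×2.99573) / 0.15705 = -9.0840
z₀ = exp(-9.0840) = 0.0001135 m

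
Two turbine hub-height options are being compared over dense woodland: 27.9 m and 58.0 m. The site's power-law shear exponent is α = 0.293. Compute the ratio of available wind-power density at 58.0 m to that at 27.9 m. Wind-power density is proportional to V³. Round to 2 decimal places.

Speed ratio: V_B/V_A = (z_B/z_A)^α = (58.0/27.9)^0.293 = (2.0789)^0.293 = 1.23915
Power-density ratio: P_B/P_A = (V_B/V_A)³ = (1.23915)³ = 1.90269

1.90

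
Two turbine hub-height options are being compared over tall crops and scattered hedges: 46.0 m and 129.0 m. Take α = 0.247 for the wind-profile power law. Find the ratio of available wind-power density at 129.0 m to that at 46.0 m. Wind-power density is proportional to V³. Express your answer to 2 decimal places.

2.15

Speed ratio: V_B/V_A = (z_B/z_A)^α = (129.0/46.0)^0.247 = (2.8043)^0.247 = 1.29007
Power-density ratio: P_B/P_A = (V_B/V_A)³ = (1.29007)³ = 2.14706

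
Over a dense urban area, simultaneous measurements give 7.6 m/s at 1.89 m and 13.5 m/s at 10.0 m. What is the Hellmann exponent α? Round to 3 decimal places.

Power law: V₂/V₁ = (z₂/z₁)^α ⇒ α = ln(V₂/V₁) / ln(z₂/z₁)
α = ln(13.5/7.6) / ln(10.0/1.89) = ln(1.7763) / ln(5.2910)
  = 0.57454 / 1.66601 = 0.34486

α ≈ 0.345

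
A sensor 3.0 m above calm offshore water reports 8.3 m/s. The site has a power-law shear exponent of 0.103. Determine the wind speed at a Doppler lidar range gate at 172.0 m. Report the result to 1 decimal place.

12.6 m/s

Power-law profile: V₂ = V₁ · (z₂/z₁)^α
V₂ = 8.3 × (172.0/3.0)^0.103 = 8.3 × (57.3333)^0.103
    = 8.3 × 1.5175 = 12.5949 m/s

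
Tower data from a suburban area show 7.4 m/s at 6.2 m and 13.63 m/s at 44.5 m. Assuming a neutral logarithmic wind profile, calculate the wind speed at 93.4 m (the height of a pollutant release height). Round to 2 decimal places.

Log law: V ∝ ln(z/z₀). From the pair, with r = V₁/V₂ = 0.54292,
ln z₀ = (ln z₁ − r·ln z₂)/(1 − r) = (1.8245 − 0.54292×3.7955)/0.45708 = -0.5165 → z₀ = 0.5966 m
V₃ = V₁ · ln(z₃/z₀)/ln(z₁/z₀) = 7.4 × 5.0534/2.3411 = 15.9735 m/s

15.97 m/s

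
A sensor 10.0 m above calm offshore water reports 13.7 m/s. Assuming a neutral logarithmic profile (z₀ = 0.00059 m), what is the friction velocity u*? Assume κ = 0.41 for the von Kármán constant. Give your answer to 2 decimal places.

Log law: V(z) = (u*/κ) · ln(z/z₀) ⇒ u* = κ · V / ln(z/z₀)
u* = 0.41 × 13.7 / ln(10.0/0.00059) = 0.41 × 13.7 / 9.7380
   = 5.6170 / 9.7380 = 0.5768 m/s

u* ≈ 0.58 m/s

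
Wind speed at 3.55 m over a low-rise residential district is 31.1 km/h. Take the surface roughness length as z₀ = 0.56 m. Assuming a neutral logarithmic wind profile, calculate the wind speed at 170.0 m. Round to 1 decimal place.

Log law: V(z) ∝ ln(z/z₀), so V₂/V₁ = ln(z₂/z₀) / ln(z₁/z₀).
ln(170.0/0.56) = 5.7156, ln(3.55/0.56) = 1.8468
V₂ = 31.1 × 5.7156/1.8468 = 31.1 × 3.0949 = 96.2524 km/h

96.3 km/h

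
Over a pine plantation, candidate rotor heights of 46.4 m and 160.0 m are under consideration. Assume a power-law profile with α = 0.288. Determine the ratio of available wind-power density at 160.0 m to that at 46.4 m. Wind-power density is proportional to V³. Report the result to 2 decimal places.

Speed ratio: V_B/V_A = (z_B/z_A)^α = (160.0/46.4)^0.288 = (3.4483)^0.288 = 1.42833
Power-density ratio: P_B/P_A = (V_B/V_A)³ = (1.42833)³ = 2.91399

2.91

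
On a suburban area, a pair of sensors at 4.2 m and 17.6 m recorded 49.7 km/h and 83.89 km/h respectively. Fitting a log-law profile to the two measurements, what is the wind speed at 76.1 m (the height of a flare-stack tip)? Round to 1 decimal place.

Log law: V ∝ ln(z/z₀). From the pair, with r = V₁/V₂ = 0.59244,
ln z₀ = (ln z₁ − r·ln z₂)/(1 − r) = (1.4351 − 0.59244×2.8679)/0.40756 = -0.6477 → z₀ = 0.5232 m
V₃ = V₁ · ln(z₃/z₀)/ln(z₁/z₀) = 49.7 × 4.9798/2.0828 = 118.8277 km/h

118.8 km/h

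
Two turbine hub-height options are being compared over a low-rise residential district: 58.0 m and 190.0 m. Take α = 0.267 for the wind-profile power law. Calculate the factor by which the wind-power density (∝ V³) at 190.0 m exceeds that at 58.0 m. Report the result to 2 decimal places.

2.59

Speed ratio: V_B/V_A = (z_B/z_A)^α = (190.0/58.0)^0.267 = (3.2759)^0.267 = 1.37275
Power-density ratio: P_B/P_A = (V_B/V_A)³ = (1.37275)³ = 2.58688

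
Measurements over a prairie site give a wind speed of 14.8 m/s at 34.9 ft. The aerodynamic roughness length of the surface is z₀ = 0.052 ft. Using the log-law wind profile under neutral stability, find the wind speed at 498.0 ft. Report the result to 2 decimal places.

20.84 m/s

Log law: V(z) ∝ ln(z/z₀), so V₂/V₁ = ln(z₂/z₀) / ln(z₁/z₀).
ln(498.0/0.052) = 9.1671, ln(34.9/0.052) = 6.5090
V₂ = 14.8 × 9.1671/6.5090 = 14.8 × 1.4084 = 20.8440 m/s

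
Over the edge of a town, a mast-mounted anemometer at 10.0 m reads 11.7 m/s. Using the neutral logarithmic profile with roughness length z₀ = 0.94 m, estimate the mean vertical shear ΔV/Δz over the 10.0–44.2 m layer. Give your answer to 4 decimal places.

0.2150 m/s/m

Log law: V₂ = V₁ · ln(z₂/z₀)/ln(z₁/z₀) = 11.7 × 3.8506/2.3645 = 19.0538 m/s
ΔV/Δz = (19.0538 − 11.7)/(44.2 − 10.0) = 7.3538/34.2000 = 0.21502 m/s/m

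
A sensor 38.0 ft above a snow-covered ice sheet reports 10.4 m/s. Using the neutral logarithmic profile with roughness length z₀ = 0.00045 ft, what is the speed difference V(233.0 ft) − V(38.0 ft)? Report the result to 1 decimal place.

1.7 m/s

Log law: V₂ = V₁ · ln(z₂/z₀)/ln(z₁/z₀) = 10.4 × 13.1573/11.3438 = 12.0626 m/s
ΔV = 12.0626 − 10.4 = 1.6626 m/s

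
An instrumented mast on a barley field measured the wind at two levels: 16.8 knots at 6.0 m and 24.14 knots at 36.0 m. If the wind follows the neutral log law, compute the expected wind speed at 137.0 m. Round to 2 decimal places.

29.61 knots

Log law: V ∝ ln(z/z₀). From the pair, with r = V₁/V₂ = 0.69594,
ln z₀ = (ln z₁ − r·ln z₂)/(1 − r) = (1.7918 − 0.69594×3.5835)/0.30406 = -2.3093 → z₀ = 0.09933 m
V₃ = V₁ · ln(z₃/z₀)/ln(z₁/z₀) = 16.8 × 7.2293/4.1010 = 29.6149 knots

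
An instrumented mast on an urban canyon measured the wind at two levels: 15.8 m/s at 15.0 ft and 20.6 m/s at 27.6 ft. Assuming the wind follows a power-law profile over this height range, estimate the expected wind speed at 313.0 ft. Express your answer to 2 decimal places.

First find α: α = ln(V₂/V₁)/ln(z₂/z₁) = ln(20.6/15.8)/ln(27.6/15.0) = 0.26528/0.60977 = 0.4351
Extrapolate from 27.6 ft to 313.0 ft: V₃ = 20.6 × (313.0/27.6)^0.4351 = 20.6 × 2.8762 = 59.2503 m/s

59.25 m/s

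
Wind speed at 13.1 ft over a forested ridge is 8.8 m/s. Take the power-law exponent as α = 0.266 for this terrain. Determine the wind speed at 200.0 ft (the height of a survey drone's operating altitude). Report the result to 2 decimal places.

Power-law profile: V₂ = V₁ · (z₂/z₁)^α
V₂ = 8.8 × (200.0/13.1)^0.266 = 8.8 × (15.2672)^0.266
    = 8.8 × 2.0648 = 18.1703 m/s

18.17 m/s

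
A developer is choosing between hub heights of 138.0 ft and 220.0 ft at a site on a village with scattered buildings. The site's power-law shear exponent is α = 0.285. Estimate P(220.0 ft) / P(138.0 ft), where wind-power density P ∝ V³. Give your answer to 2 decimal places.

Speed ratio: V_B/V_A = (z_B/z_A)^α = (220.0/138.0)^0.285 = (1.5942)^0.285 = 1.14215
Power-density ratio: P_B/P_A = (V_B/V_A)³ = (1.14215)³ = 1.48996

1.49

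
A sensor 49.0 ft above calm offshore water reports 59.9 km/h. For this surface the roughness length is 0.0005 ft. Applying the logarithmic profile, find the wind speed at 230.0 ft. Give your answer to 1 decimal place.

Log law: V(z) ∝ ln(z/z₀), so V₂/V₁ = ln(z₂/z₀) / ln(z₁/z₀).
ln(230.0/0.0005) = 13.0390, ln(49.0/0.0005) = 11.4927
V₂ = 59.9 × 13.0390/11.4927 = 59.9 × 1.1345 = 67.9591 km/h

68.0 km/h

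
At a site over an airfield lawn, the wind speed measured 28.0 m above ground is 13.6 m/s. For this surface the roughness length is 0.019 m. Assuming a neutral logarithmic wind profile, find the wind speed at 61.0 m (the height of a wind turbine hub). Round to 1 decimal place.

15.1 m/s

Log law: V(z) ∝ ln(z/z₀), so V₂/V₁ = ln(z₂/z₀) / ln(z₁/z₀).
ln(61.0/0.019) = 8.0742, ln(28.0/0.019) = 7.2955
V₂ = 13.6 × 8.0742/7.2955 = 13.6 × 1.1067 = 15.0516 m/s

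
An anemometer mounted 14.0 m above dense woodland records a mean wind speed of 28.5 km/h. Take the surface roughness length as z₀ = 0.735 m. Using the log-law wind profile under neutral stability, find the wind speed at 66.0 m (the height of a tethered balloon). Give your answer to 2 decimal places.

43.50 km/h

Log law: V(z) ∝ ln(z/z₀), so V₂/V₁ = ln(z₂/z₀) / ln(z₁/z₀).
ln(66.0/0.735) = 4.4975, ln(14.0/0.735) = 2.9469
V₂ = 28.5 × 4.4975/2.9469 = 28.5 × 1.5262 = 43.4959 km/h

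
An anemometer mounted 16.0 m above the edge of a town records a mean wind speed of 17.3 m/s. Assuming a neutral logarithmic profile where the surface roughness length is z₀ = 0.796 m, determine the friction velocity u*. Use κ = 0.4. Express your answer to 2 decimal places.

u* ≈ 2.31 m/s

Log law: V(z) = (u*/κ) · ln(z/z₀) ⇒ u* = κ · V / ln(z/z₀)
u* = 0.4 × 17.3 / ln(16.0/0.796) = 0.4 × 17.3 / 3.0007
   = 6.9200 / 3.0007 = 2.3061 m/s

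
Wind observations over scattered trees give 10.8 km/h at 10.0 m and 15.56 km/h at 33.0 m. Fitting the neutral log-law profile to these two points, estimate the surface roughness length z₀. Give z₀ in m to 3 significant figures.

z₀ ≈ 0.666 m

Log law: V(z) ∝ ln(z/z₀). With r = V₁/V₂ = 10.8/15.56 = 0.69409,
r · ln(z₂/z₀) = ln(z₁/z₀) ⇒ ln z₀ = (ln z₁ − r·ln z₂)/(1 − r)
ln z₀ = (2.30259 − 0.69409×3.49651) / 0.30591 = -0.4063
z₀ = exp(-0.4063) = 0.6661 m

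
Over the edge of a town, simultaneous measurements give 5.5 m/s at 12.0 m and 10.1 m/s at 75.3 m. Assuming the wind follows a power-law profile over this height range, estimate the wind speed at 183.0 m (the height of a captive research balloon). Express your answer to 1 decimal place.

First find α: α = ln(V₂/V₁)/ln(z₂/z₁) = ln(10.1/5.5)/ln(75.3/12.0) = 0.60779/1.83657 = 0.3309
Extrapolate from 75.3 m to 183.0 m: V₃ = 10.1 × (183.0/75.3)^0.3309 = 10.1 × 1.3416 = 13.5503 m/s

13.6 m/s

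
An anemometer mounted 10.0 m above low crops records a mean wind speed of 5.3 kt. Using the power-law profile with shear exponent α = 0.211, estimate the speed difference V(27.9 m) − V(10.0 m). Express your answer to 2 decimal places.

Power law: V₂ = V₁ · (z₂/z₁)^α = 5.3 × (2.7900)^0.211 = 6.5811 kt
ΔV = 6.5811 − 5.3 = 1.2811 kt

1.28 kt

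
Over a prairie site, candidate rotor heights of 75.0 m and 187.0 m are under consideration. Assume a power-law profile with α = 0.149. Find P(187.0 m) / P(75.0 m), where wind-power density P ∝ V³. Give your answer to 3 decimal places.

1.504

Speed ratio: V_B/V_A = (z_B/z_A)^α = (187.0/75.0)^0.149 = (2.4933)^0.149 = 1.14583
Power-density ratio: P_B/P_A = (V_B/V_A)³ = (1.14583)³ = 1.50439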